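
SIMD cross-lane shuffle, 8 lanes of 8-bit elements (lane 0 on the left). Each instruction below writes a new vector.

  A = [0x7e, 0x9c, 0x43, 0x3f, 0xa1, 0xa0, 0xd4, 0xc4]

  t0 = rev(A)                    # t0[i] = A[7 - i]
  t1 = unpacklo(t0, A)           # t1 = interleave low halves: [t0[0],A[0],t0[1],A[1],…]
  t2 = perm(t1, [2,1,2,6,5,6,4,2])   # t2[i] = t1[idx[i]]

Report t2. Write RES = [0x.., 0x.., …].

RES = [ 0xd4  0x7e  0xd4  0xa1  0x43  0xa1  0xa0  0xd4 ]

  t0: c4 d4 a0 a1 3f 43 9c 7e
  t1: c4 7e d4 9c a0 43 a1 3f
  t2: d4 7e d4 a1 43 a1 a0 d4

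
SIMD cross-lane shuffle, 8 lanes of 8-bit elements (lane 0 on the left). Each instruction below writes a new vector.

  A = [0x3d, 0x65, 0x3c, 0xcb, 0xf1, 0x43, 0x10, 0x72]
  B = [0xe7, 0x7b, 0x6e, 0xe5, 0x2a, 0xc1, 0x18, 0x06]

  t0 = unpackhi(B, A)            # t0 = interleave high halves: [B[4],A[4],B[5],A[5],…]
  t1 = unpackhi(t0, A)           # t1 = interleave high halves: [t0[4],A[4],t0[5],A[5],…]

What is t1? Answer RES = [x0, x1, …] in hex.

RES = [0x18, 0xf1, 0x10, 0x43, 0x06, 0x10, 0x72, 0x72]

→ t0 |2a|f1|c1|43|18|10|06|72|
→ t1 |18|f1|10|43|06|10|72|72|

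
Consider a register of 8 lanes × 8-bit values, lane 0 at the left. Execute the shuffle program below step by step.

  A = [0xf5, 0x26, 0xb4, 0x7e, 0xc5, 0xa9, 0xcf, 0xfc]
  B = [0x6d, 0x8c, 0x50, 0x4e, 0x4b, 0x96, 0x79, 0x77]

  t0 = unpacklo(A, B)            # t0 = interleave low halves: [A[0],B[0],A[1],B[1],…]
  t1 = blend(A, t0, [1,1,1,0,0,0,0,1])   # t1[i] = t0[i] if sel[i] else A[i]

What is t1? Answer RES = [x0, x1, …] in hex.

RES = [ 0xf5  0x6d  0x26  0x7e  0xc5  0xa9  0xcf  0x4e ]

t0 = [0xf5, 0x6d, 0x26, 0x8c, 0xb4, 0x50, 0x7e, 0x4e]
t1 = [0xf5, 0x6d, 0x26, 0x7e, 0xc5, 0xa9, 0xcf, 0x4e]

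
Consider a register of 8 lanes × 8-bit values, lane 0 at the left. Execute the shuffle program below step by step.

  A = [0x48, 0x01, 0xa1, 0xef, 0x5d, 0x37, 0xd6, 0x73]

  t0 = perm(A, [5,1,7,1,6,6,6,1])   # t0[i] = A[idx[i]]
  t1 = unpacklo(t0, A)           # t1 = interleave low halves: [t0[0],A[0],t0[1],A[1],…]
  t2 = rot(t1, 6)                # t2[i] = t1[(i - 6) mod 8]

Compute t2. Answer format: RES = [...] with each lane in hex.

RES = [0x01, 0x01, 0x73, 0xa1, 0x01, 0xef, 0x37, 0x48]

→ t0 |37|01|73|01|d6|d6|d6|01|
→ t1 |37|48|01|01|73|a1|01|ef|
→ t2 |01|01|73|a1|01|ef|37|48|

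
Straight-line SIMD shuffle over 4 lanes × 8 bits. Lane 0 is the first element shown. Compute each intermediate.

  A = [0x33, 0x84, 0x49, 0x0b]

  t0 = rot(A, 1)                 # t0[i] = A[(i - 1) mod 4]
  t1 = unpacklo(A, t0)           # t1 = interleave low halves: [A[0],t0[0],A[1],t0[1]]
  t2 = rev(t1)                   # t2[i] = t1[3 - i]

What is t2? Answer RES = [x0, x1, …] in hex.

RES = [ 0x33  0x84  0x0b  0x33 ]

t0 = [0x0b, 0x33, 0x84, 0x49]
t1 = [0x33, 0x0b, 0x84, 0x33]
t2 = [0x33, 0x84, 0x0b, 0x33]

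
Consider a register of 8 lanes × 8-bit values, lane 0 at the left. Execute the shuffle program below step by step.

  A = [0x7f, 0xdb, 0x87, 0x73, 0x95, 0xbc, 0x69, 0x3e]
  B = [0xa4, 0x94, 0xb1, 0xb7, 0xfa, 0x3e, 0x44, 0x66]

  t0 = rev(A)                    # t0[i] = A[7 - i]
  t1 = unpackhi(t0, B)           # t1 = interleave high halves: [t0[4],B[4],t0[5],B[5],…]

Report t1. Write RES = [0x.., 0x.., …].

RES = [ 0x73  0xfa  0x87  0x3e  0xdb  0x44  0x7f  0x66 ]

→ t0 |3e|69|bc|95|73|87|db|7f|
→ t1 |73|fa|87|3e|db|44|7f|66|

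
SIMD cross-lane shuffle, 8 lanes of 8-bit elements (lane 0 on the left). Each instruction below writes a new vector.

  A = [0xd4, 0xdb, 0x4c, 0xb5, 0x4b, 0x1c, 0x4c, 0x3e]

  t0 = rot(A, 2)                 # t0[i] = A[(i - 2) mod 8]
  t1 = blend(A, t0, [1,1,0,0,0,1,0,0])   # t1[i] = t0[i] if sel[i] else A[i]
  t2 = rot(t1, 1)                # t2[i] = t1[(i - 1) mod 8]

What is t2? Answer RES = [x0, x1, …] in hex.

RES = [0x3e, 0x4c, 0x3e, 0x4c, 0xb5, 0x4b, 0xb5, 0x4c]

  t0: 4c 3e d4 db 4c b5 4b 1c
  t1: 4c 3e 4c b5 4b b5 4c 3e
  t2: 3e 4c 3e 4c b5 4b b5 4c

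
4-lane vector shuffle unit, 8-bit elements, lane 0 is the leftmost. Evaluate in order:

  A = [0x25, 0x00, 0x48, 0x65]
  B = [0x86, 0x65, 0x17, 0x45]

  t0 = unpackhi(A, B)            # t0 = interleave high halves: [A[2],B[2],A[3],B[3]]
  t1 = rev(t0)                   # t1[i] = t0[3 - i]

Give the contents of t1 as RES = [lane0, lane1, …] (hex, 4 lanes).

RES = [ 0x45  0x65  0x17  0x48 ]

→ t0 |48|17|65|45|
→ t1 |45|65|17|48|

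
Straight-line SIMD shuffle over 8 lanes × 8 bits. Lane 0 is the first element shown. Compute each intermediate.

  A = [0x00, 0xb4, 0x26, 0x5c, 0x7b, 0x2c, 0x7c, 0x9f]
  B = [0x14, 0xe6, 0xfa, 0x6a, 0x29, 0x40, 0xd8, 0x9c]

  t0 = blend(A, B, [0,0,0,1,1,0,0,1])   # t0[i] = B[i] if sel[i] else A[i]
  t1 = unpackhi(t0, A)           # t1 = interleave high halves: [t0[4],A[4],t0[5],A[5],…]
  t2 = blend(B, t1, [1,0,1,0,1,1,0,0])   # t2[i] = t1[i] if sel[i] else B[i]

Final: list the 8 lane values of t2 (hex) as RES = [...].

  t0: 00 b4 26 6a 29 2c 7c 9c
  t1: 29 7b 2c 2c 7c 7c 9c 9f
  t2: 29 e6 2c 6a 7c 7c d8 9c

RES = [0x29, 0xe6, 0x2c, 0x6a, 0x7c, 0x7c, 0xd8, 0x9c]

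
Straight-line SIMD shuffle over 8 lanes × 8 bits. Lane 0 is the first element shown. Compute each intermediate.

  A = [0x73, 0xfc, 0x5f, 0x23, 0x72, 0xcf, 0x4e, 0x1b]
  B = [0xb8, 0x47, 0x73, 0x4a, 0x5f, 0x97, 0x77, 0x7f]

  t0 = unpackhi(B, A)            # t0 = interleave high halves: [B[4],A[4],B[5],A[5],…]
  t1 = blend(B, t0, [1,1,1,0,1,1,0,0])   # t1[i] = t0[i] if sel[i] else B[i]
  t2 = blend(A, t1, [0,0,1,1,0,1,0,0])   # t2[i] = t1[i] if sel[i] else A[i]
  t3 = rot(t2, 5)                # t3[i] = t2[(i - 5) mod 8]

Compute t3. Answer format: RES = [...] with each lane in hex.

RES = [0x4a, 0x72, 0x4e, 0x4e, 0x1b, 0x73, 0xfc, 0x97]

t0 = [0x5f, 0x72, 0x97, 0xcf, 0x77, 0x4e, 0x7f, 0x1b]
t1 = [0x5f, 0x72, 0x97, 0x4a, 0x77, 0x4e, 0x77, 0x7f]
t2 = [0x73, 0xfc, 0x97, 0x4a, 0x72, 0x4e, 0x4e, 0x1b]
t3 = [0x4a, 0x72, 0x4e, 0x4e, 0x1b, 0x73, 0xfc, 0x97]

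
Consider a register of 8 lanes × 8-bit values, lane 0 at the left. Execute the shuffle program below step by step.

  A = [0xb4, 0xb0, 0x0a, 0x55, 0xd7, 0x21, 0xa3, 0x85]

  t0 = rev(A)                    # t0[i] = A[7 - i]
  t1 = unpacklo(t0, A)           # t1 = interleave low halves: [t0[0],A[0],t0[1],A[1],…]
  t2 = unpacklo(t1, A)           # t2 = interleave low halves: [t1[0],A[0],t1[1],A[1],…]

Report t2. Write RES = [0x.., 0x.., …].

RES = [0x85, 0xb4, 0xb4, 0xb0, 0xa3, 0x0a, 0xb0, 0x55]

→ t0 |85|a3|21|d7|55|0a|b0|b4|
→ t1 |85|b4|a3|b0|21|0a|d7|55|
→ t2 |85|b4|b4|b0|a3|0a|b0|55|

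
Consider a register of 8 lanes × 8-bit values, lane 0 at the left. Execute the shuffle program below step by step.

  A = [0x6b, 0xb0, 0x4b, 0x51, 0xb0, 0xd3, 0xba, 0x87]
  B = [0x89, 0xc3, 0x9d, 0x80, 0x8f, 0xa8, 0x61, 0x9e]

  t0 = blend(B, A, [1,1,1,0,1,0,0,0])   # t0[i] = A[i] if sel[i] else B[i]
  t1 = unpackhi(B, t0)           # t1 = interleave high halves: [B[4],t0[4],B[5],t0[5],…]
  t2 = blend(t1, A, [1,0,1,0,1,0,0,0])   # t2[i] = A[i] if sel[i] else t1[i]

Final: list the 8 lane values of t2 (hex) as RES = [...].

RES = [0x6b, 0xb0, 0x4b, 0xa8, 0xb0, 0x61, 0x9e, 0x9e]

→ t0 |6b|b0|4b|80|b0|a8|61|9e|
→ t1 |8f|b0|a8|a8|61|61|9e|9e|
→ t2 |6b|b0|4b|a8|b0|61|9e|9e|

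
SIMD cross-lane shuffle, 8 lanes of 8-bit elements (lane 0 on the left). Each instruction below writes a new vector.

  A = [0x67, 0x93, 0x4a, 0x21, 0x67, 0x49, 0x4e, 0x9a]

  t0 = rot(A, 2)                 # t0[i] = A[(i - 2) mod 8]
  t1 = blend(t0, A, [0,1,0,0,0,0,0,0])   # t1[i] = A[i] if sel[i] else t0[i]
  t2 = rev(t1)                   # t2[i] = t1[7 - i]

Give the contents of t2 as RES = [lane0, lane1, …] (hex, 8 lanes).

t0 = [0x4e, 0x9a, 0x67, 0x93, 0x4a, 0x21, 0x67, 0x49]
t1 = [0x4e, 0x93, 0x67, 0x93, 0x4a, 0x21, 0x67, 0x49]
t2 = [0x49, 0x67, 0x21, 0x4a, 0x93, 0x67, 0x93, 0x4e]

RES = [0x49, 0x67, 0x21, 0x4a, 0x93, 0x67, 0x93, 0x4e]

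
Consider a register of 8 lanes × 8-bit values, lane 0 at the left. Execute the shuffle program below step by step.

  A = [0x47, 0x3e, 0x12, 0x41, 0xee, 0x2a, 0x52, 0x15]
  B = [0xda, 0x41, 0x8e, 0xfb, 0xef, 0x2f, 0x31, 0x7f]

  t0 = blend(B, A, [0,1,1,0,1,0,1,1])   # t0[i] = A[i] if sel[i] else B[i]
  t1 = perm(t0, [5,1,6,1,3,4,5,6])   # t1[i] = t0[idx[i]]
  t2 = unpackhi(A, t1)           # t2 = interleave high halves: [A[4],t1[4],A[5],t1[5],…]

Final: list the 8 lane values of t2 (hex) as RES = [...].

RES = [0xee, 0xfb, 0x2a, 0xee, 0x52, 0x2f, 0x15, 0x52]

  t0: da 3e 12 fb ee 2f 52 15
  t1: 2f 3e 52 3e fb ee 2f 52
  t2: ee fb 2a ee 52 2f 15 52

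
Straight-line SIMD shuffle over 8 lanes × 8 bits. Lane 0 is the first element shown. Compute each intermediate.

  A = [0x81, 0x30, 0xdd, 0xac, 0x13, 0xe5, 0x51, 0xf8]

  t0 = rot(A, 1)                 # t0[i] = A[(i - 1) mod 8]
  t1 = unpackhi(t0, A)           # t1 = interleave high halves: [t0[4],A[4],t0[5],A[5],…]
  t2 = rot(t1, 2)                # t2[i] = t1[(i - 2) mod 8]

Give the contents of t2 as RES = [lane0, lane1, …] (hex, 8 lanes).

RES = [ 0x51  0xf8  0xac  0x13  0x13  0xe5  0xe5  0x51 ]

→ t0 |f8|81|30|dd|ac|13|e5|51|
→ t1 |ac|13|13|e5|e5|51|51|f8|
→ t2 |51|f8|ac|13|13|e5|e5|51|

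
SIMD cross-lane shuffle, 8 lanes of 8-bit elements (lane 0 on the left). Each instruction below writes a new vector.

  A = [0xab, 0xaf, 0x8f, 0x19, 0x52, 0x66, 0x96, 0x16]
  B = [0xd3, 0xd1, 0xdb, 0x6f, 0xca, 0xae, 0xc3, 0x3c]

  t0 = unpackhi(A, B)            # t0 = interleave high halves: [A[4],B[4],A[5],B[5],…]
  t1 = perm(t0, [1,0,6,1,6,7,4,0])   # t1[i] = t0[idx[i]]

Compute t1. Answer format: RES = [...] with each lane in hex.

RES = [ 0xca  0x52  0x16  0xca  0x16  0x3c  0x96  0x52 ]

  t0: 52 ca 66 ae 96 c3 16 3c
  t1: ca 52 16 ca 16 3c 96 52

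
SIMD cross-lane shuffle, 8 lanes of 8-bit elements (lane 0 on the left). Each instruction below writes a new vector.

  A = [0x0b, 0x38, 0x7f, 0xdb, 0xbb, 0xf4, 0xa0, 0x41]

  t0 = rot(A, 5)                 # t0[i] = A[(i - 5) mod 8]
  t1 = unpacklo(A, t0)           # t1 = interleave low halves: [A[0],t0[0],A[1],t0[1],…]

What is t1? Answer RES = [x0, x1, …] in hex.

t0 = [0xdb, 0xbb, 0xf4, 0xa0, 0x41, 0x0b, 0x38, 0x7f]
t1 = [0x0b, 0xdb, 0x38, 0xbb, 0x7f, 0xf4, 0xdb, 0xa0]

RES = [0x0b, 0xdb, 0x38, 0xbb, 0x7f, 0xf4, 0xdb, 0xa0]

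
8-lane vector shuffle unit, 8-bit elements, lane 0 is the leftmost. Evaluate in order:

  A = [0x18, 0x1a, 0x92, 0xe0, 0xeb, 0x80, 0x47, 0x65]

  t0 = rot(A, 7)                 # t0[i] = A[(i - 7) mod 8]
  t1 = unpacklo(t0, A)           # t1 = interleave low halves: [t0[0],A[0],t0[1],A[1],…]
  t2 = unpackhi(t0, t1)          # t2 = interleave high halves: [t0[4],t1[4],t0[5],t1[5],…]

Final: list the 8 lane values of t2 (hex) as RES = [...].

RES = [0x80, 0xe0, 0x47, 0x92, 0x65, 0xeb, 0x18, 0xe0]

t0 = [0x1a, 0x92, 0xe0, 0xeb, 0x80, 0x47, 0x65, 0x18]
t1 = [0x1a, 0x18, 0x92, 0x1a, 0xe0, 0x92, 0xeb, 0xe0]
t2 = [0x80, 0xe0, 0x47, 0x92, 0x65, 0xeb, 0x18, 0xe0]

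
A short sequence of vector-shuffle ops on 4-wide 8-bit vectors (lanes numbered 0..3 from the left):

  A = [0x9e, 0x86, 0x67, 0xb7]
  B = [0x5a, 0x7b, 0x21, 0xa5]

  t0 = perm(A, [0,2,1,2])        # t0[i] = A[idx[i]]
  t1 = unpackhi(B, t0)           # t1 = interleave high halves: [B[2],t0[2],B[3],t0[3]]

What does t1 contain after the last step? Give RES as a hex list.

RES = [0x21, 0x86, 0xa5, 0x67]

t0 = [0x9e, 0x67, 0x86, 0x67]
t1 = [0x21, 0x86, 0xa5, 0x67]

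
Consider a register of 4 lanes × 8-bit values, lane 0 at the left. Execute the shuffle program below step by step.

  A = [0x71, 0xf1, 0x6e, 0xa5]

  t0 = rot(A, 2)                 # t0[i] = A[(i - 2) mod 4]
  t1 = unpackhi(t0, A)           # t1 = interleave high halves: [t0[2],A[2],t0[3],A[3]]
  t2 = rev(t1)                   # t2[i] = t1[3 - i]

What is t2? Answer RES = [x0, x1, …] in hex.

RES = [0xa5, 0xf1, 0x6e, 0x71]

  t0: 6e a5 71 f1
  t1: 71 6e f1 a5
  t2: a5 f1 6e 71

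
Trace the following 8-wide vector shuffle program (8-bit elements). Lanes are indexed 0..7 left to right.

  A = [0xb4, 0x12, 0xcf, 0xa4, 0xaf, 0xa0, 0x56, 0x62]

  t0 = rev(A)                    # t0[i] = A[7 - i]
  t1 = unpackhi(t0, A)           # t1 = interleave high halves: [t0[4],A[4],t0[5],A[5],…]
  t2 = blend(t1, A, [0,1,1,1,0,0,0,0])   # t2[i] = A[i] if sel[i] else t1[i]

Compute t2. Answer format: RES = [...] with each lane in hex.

RES = [ 0xa4  0x12  0xcf  0xa4  0x12  0x56  0xb4  0x62 ]

→ t0 |62|56|a0|af|a4|cf|12|b4|
→ t1 |a4|af|cf|a0|12|56|b4|62|
→ t2 |a4|12|cf|a4|12|56|b4|62|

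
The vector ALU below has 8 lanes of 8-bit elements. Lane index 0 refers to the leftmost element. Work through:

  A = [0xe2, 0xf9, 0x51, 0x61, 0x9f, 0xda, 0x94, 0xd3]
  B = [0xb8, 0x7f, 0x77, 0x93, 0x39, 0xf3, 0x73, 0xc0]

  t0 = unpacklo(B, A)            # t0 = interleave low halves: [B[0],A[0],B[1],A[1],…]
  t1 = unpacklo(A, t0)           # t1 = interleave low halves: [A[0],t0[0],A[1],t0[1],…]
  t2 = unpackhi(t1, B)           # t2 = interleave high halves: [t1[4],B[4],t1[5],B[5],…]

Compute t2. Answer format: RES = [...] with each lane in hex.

→ t0 |b8|e2|7f|f9|77|51|93|61|
→ t1 |e2|b8|f9|e2|51|7f|61|f9|
→ t2 |51|39|7f|f3|61|73|f9|c0|

RES = [0x51, 0x39, 0x7f, 0xf3, 0x61, 0x73, 0xf9, 0xc0]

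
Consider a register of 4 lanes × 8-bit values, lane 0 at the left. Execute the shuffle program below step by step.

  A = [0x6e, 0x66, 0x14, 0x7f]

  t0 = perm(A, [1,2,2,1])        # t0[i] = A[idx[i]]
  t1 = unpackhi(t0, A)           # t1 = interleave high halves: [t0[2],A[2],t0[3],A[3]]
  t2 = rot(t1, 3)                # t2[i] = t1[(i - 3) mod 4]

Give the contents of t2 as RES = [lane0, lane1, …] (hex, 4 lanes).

t0 = [0x66, 0x14, 0x14, 0x66]
t1 = [0x14, 0x14, 0x66, 0x7f]
t2 = [0x14, 0x66, 0x7f, 0x14]

RES = [0x14, 0x66, 0x7f, 0x14]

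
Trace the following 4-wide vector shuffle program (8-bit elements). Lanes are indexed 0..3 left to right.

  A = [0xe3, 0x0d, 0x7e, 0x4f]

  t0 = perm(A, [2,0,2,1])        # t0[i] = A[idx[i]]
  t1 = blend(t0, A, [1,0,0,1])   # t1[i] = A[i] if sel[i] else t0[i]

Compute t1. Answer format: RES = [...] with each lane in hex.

RES = [0xe3, 0xe3, 0x7e, 0x4f]

  t0: 7e e3 7e 0d
  t1: e3 e3 7e 4f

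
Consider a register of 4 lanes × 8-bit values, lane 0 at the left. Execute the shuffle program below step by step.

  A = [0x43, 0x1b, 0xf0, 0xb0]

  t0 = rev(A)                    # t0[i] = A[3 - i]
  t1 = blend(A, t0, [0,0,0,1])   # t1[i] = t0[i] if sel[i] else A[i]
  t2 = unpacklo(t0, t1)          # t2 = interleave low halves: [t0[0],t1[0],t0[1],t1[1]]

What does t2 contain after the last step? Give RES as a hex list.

→ t0 |b0|f0|1b|43|
→ t1 |43|1b|f0|43|
→ t2 |b0|43|f0|1b|

RES = [ 0xb0  0x43  0xf0  0x1b ]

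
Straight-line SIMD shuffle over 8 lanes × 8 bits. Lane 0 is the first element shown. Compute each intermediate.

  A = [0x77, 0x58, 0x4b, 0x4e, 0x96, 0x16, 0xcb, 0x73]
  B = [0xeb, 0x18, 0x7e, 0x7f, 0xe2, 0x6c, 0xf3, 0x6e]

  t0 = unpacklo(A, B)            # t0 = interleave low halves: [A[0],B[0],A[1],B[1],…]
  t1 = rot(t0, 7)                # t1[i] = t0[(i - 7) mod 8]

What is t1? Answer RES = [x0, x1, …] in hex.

RES = [0xeb, 0x58, 0x18, 0x4b, 0x7e, 0x4e, 0x7f, 0x77]

  t0: 77 eb 58 18 4b 7e 4e 7f
  t1: eb 58 18 4b 7e 4e 7f 77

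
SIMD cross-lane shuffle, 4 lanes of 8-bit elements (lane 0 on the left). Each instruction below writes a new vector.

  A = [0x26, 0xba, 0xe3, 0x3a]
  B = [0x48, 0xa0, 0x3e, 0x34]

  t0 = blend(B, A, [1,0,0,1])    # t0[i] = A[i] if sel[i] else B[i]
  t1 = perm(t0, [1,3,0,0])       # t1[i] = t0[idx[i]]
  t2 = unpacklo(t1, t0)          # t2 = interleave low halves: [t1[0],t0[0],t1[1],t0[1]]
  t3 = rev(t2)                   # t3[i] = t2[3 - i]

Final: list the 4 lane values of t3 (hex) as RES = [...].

t0 = [0x26, 0xa0, 0x3e, 0x3a]
t1 = [0xa0, 0x3a, 0x26, 0x26]
t2 = [0xa0, 0x26, 0x3a, 0xa0]
t3 = [0xa0, 0x3a, 0x26, 0xa0]

RES = [ 0xa0  0x3a  0x26  0xa0 ]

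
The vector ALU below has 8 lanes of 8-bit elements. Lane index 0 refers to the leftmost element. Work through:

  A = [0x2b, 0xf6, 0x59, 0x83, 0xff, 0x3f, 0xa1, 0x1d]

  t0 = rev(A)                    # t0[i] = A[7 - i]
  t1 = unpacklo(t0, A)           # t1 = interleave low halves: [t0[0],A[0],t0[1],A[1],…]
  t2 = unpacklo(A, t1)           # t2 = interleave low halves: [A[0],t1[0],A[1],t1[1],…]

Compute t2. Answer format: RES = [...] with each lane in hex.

RES = [0x2b, 0x1d, 0xf6, 0x2b, 0x59, 0xa1, 0x83, 0xf6]

  t0: 1d a1 3f ff 83 59 f6 2b
  t1: 1d 2b a1 f6 3f 59 ff 83
  t2: 2b 1d f6 2b 59 a1 83 f6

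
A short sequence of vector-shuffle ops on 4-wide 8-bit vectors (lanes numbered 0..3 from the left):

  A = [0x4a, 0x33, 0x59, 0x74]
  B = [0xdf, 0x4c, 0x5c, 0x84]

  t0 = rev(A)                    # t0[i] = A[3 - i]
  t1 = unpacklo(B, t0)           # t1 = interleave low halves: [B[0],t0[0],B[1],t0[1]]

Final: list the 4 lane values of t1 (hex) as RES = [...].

RES = [ 0xdf  0x74  0x4c  0x59 ]

t0 = [0x74, 0x59, 0x33, 0x4a]
t1 = [0xdf, 0x74, 0x4c, 0x59]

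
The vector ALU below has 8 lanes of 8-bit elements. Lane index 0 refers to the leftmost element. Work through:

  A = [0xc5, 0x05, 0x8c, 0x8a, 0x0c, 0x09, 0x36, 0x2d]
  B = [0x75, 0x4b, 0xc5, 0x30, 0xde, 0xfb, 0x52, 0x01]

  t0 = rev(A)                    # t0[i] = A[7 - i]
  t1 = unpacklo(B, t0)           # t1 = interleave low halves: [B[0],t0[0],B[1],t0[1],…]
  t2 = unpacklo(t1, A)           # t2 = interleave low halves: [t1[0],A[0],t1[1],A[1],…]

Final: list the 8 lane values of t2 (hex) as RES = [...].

t0 = [0x2d, 0x36, 0x09, 0x0c, 0x8a, 0x8c, 0x05, 0xc5]
t1 = [0x75, 0x2d, 0x4b, 0x36, 0xc5, 0x09, 0x30, 0x0c]
t2 = [0x75, 0xc5, 0x2d, 0x05, 0x4b, 0x8c, 0x36, 0x8a]

RES = [0x75, 0xc5, 0x2d, 0x05, 0x4b, 0x8c, 0x36, 0x8a]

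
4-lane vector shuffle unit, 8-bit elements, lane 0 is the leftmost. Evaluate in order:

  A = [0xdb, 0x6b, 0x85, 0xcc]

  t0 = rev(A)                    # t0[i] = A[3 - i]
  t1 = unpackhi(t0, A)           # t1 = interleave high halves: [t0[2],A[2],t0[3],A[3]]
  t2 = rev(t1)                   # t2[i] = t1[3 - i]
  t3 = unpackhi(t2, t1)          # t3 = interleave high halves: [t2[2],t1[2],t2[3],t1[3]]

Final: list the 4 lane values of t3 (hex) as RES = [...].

  t0: cc 85 6b db
  t1: 6b 85 db cc
  t2: cc db 85 6b
  t3: 85 db 6b cc

RES = [0x85, 0xdb, 0x6b, 0xcc]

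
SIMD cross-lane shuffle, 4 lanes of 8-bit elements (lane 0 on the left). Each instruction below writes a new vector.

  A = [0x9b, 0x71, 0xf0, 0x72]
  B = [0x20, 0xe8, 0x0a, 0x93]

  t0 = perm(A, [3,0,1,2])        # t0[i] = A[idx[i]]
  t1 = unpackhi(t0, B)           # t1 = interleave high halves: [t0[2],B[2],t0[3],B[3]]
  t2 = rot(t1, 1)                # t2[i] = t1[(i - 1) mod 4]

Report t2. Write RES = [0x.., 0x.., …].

RES = [0x93, 0x71, 0x0a, 0xf0]

→ t0 |72|9b|71|f0|
→ t1 |71|0a|f0|93|
→ t2 |93|71|0a|f0|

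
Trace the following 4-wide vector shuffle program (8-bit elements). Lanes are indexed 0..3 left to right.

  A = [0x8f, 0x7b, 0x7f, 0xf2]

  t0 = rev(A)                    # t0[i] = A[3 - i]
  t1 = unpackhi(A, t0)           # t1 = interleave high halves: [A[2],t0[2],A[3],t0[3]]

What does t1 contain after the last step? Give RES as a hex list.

RES = [ 0x7f  0x7b  0xf2  0x8f ]

  t0: f2 7f 7b 8f
  t1: 7f 7b f2 8f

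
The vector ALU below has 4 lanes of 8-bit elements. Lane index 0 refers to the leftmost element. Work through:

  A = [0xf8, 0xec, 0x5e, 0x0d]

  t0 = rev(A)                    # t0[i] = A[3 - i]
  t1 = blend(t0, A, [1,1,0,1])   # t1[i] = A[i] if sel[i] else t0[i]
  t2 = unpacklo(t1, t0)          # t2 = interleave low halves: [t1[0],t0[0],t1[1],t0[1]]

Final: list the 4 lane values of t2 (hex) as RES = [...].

RES = [0xf8, 0x0d, 0xec, 0x5e]

→ t0 |0d|5e|ec|f8|
→ t1 |f8|ec|ec|0d|
→ t2 |f8|0d|ec|5e|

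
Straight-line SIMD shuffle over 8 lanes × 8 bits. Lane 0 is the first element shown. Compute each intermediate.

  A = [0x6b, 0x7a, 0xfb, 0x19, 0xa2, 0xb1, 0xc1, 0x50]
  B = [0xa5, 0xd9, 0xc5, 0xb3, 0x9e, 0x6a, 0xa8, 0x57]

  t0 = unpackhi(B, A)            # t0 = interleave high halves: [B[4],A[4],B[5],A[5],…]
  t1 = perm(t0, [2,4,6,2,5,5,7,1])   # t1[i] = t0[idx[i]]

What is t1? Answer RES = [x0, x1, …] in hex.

RES = [ 0x6a  0xa8  0x57  0x6a  0xc1  0xc1  0x50  0xa2 ]

  t0: 9e a2 6a b1 a8 c1 57 50
  t1: 6a a8 57 6a c1 c1 50 a2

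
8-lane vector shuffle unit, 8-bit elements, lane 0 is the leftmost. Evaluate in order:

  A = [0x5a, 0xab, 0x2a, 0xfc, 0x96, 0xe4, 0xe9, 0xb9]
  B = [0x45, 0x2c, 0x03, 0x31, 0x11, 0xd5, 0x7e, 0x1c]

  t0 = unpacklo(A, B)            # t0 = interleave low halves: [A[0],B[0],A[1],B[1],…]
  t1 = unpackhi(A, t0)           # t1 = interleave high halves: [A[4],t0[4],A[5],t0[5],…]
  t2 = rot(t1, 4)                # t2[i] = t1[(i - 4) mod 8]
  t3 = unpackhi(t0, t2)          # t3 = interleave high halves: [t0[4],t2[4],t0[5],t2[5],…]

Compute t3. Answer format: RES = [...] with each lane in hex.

→ t0 |5a|45|ab|2c|2a|03|fc|31|
→ t1 |96|2a|e4|03|e9|fc|b9|31|
→ t2 |e9|fc|b9|31|96|2a|e4|03|
→ t3 |2a|96|03|2a|fc|e4|31|03|

RES = [0x2a, 0x96, 0x03, 0x2a, 0xfc, 0xe4, 0x31, 0x03]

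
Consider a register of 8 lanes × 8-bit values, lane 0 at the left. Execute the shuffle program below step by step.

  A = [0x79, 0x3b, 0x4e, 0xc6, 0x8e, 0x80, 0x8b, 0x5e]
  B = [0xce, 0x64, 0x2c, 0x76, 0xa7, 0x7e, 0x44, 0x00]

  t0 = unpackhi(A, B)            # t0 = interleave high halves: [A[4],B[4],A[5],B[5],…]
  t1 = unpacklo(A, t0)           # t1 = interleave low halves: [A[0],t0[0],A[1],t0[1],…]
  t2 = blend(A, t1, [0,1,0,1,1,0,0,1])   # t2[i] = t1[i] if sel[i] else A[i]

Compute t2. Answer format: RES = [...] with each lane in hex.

RES = [0x79, 0x8e, 0x4e, 0xa7, 0x4e, 0x80, 0x8b, 0x7e]

  t0: 8e a7 80 7e 8b 44 5e 00
  t1: 79 8e 3b a7 4e 80 c6 7e
  t2: 79 8e 4e a7 4e 80 8b 7e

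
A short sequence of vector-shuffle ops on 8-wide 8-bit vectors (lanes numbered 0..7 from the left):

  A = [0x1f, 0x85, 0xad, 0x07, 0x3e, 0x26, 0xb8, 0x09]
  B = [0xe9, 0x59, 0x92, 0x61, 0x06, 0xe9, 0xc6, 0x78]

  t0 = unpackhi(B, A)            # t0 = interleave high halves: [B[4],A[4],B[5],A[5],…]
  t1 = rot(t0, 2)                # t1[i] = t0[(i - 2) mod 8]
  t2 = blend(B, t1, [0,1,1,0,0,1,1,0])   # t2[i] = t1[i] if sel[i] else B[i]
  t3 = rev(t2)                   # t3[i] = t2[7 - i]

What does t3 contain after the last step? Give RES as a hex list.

RES = [0x78, 0xc6, 0x26, 0x06, 0x61, 0x06, 0x09, 0xe9]

t0 = [0x06, 0x3e, 0xe9, 0x26, 0xc6, 0xb8, 0x78, 0x09]
t1 = [0x78, 0x09, 0x06, 0x3e, 0xe9, 0x26, 0xc6, 0xb8]
t2 = [0xe9, 0x09, 0x06, 0x61, 0x06, 0x26, 0xc6, 0x78]
t3 = [0x78, 0xc6, 0x26, 0x06, 0x61, 0x06, 0x09, 0xe9]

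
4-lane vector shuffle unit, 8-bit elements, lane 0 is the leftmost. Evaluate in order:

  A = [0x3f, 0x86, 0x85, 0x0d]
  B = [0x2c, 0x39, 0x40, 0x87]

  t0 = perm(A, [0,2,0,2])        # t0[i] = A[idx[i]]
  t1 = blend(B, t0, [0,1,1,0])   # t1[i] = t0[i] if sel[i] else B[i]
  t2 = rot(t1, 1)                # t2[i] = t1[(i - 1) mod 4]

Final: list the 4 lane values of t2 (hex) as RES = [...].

  t0: 3f 85 3f 85
  t1: 2c 85 3f 87
  t2: 87 2c 85 3f

RES = [ 0x87  0x2c  0x85  0x3f ]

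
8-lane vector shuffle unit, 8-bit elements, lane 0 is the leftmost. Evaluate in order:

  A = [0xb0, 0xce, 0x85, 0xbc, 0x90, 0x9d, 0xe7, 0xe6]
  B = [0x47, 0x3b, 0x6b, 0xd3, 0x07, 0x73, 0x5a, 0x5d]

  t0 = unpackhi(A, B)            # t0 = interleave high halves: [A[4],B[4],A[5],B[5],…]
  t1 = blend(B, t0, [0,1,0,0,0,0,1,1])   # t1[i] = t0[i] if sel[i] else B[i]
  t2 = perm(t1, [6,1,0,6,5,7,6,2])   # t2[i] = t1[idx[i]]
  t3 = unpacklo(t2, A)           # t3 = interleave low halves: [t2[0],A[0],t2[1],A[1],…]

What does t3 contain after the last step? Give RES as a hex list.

t0 = [0x90, 0x07, 0x9d, 0x73, 0xe7, 0x5a, 0xe6, 0x5d]
t1 = [0x47, 0x07, 0x6b, 0xd3, 0x07, 0x73, 0xe6, 0x5d]
t2 = [0xe6, 0x07, 0x47, 0xe6, 0x73, 0x5d, 0xe6, 0x6b]
t3 = [0xe6, 0xb0, 0x07, 0xce, 0x47, 0x85, 0xe6, 0xbc]

RES = [ 0xe6  0xb0  0x07  0xce  0x47  0x85  0xe6  0xbc ]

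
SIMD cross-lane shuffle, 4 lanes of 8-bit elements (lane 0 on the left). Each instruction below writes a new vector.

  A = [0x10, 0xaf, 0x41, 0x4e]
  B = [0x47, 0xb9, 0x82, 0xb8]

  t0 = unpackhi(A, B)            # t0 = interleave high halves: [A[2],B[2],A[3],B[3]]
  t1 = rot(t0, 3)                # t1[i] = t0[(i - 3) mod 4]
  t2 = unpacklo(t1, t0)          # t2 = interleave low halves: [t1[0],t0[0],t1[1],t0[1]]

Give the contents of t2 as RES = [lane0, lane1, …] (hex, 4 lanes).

t0 = [0x41, 0x82, 0x4e, 0xb8]
t1 = [0x82, 0x4e, 0xb8, 0x41]
t2 = [0x82, 0x41, 0x4e, 0x82]

RES = [0x82, 0x41, 0x4e, 0x82]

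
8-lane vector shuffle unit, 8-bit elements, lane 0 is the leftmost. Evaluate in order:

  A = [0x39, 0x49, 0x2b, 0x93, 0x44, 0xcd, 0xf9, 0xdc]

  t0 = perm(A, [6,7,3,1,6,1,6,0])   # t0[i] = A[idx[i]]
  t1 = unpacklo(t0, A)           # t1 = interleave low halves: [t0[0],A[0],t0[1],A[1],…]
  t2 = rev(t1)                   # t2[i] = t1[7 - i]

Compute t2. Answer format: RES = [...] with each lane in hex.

t0 = [0xf9, 0xdc, 0x93, 0x49, 0xf9, 0x49, 0xf9, 0x39]
t1 = [0xf9, 0x39, 0xdc, 0x49, 0x93, 0x2b, 0x49, 0x93]
t2 = [0x93, 0x49, 0x2b, 0x93, 0x49, 0xdc, 0x39, 0xf9]

RES = [0x93, 0x49, 0x2b, 0x93, 0x49, 0xdc, 0x39, 0xf9]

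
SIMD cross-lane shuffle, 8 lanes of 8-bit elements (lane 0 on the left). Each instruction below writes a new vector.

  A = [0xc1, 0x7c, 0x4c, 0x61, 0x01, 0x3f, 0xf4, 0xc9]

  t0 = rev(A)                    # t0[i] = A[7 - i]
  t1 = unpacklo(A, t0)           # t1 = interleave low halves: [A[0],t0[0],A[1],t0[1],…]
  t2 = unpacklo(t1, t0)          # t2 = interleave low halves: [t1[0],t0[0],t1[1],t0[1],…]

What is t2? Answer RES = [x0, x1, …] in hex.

→ t0 |c9|f4|3f|01|61|4c|7c|c1|
→ t1 |c1|c9|7c|f4|4c|3f|61|01|
→ t2 |c1|c9|c9|f4|7c|3f|f4|01|

RES = [0xc1, 0xc9, 0xc9, 0xf4, 0x7c, 0x3f, 0xf4, 0x01]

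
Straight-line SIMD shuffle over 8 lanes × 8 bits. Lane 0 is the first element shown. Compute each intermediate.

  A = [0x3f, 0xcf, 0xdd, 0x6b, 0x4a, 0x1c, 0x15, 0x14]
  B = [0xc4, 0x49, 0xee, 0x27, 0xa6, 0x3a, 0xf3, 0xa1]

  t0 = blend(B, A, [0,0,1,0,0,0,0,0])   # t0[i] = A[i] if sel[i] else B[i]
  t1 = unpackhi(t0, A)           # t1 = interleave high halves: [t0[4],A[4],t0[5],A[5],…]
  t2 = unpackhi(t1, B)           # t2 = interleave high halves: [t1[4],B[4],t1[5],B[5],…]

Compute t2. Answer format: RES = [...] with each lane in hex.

t0 = [0xc4, 0x49, 0xdd, 0x27, 0xa6, 0x3a, 0xf3, 0xa1]
t1 = [0xa6, 0x4a, 0x3a, 0x1c, 0xf3, 0x15, 0xa1, 0x14]
t2 = [0xf3, 0xa6, 0x15, 0x3a, 0xa1, 0xf3, 0x14, 0xa1]

RES = [0xf3, 0xa6, 0x15, 0x3a, 0xa1, 0xf3, 0x14, 0xa1]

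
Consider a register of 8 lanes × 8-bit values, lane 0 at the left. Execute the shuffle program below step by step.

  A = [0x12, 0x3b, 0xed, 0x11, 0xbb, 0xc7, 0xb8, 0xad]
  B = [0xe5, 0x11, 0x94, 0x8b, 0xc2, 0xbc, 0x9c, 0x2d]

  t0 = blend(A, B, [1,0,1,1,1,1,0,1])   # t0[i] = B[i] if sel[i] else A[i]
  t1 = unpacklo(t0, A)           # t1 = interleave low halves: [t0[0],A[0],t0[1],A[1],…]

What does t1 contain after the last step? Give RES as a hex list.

RES = [0xe5, 0x12, 0x3b, 0x3b, 0x94, 0xed, 0x8b, 0x11]

  t0: e5 3b 94 8b c2 bc b8 2d
  t1: e5 12 3b 3b 94 ed 8b 11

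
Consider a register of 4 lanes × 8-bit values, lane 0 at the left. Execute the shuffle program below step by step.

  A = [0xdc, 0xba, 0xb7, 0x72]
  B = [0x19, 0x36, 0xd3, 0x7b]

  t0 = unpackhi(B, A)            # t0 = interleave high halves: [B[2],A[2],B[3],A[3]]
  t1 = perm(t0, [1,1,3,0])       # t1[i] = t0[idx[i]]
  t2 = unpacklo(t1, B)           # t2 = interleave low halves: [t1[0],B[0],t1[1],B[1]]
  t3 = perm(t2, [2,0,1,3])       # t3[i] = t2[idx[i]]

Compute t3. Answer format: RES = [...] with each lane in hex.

RES = [ 0xb7  0xb7  0x19  0x36 ]

→ t0 |d3|b7|7b|72|
→ t1 |b7|b7|72|d3|
→ t2 |b7|19|b7|36|
→ t3 |b7|b7|19|36|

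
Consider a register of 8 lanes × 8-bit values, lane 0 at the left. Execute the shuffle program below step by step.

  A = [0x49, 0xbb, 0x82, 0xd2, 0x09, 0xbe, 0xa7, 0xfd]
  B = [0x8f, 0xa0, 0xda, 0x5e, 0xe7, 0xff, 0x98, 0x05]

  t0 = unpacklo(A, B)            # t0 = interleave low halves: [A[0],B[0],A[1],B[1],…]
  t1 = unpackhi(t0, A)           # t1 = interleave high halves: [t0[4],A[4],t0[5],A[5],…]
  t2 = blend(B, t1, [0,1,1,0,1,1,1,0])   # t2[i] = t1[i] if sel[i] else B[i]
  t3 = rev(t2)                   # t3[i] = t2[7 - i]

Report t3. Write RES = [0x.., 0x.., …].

RES = [ 0x05  0x5e  0xa7  0xd2  0x5e  0xda  0x09  0x8f ]

t0 = [0x49, 0x8f, 0xbb, 0xa0, 0x82, 0xda, 0xd2, 0x5e]
t1 = [0x82, 0x09, 0xda, 0xbe, 0xd2, 0xa7, 0x5e, 0xfd]
t2 = [0x8f, 0x09, 0xda, 0x5e, 0xd2, 0xa7, 0x5e, 0x05]
t3 = [0x05, 0x5e, 0xa7, 0xd2, 0x5e, 0xda, 0x09, 0x8f]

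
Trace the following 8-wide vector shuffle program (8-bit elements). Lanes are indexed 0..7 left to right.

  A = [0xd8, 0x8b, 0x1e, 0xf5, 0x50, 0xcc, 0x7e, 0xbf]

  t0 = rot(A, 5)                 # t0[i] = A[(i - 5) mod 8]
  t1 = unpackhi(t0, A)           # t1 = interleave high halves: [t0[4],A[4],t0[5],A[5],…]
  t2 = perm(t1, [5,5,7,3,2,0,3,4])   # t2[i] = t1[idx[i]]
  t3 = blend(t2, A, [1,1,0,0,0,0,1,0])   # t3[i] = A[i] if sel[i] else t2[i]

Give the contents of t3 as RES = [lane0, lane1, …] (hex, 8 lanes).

  t0: f5 50 cc 7e bf d8 8b 1e
  t1: bf 50 d8 cc 8b 7e 1e bf
  t2: 7e 7e bf cc d8 bf cc 8b
  t3: d8 8b bf cc d8 bf 7e 8b

RES = [ 0xd8  0x8b  0xbf  0xcc  0xd8  0xbf  0x7e  0x8b ]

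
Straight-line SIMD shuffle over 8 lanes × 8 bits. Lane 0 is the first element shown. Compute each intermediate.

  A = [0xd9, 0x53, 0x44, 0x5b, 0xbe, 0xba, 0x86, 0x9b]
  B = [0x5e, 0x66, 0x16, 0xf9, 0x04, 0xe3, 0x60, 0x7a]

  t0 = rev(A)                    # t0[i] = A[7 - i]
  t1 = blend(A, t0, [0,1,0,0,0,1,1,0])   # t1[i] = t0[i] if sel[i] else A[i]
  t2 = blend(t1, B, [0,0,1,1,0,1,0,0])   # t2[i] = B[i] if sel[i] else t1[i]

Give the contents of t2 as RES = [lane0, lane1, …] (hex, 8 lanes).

RES = [ 0xd9  0x86  0x16  0xf9  0xbe  0xe3  0x53  0x9b ]

→ t0 |9b|86|ba|be|5b|44|53|d9|
→ t1 |d9|86|44|5b|be|44|53|9b|
→ t2 |d9|86|16|f9|be|e3|53|9b|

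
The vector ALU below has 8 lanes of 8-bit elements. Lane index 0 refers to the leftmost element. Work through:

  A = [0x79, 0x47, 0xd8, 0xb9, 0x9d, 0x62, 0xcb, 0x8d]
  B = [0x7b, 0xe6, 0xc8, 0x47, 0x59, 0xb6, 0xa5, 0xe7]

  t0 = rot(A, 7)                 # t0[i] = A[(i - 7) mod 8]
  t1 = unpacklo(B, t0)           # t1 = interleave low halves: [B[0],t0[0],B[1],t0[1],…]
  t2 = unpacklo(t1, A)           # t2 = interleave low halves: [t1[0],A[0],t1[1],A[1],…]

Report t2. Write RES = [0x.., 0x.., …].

RES = [ 0x7b  0x79  0x47  0x47  0xe6  0xd8  0xd8  0xb9 ]

  t0: 47 d8 b9 9d 62 cb 8d 79
  t1: 7b 47 e6 d8 c8 b9 47 9d
  t2: 7b 79 47 47 e6 d8 d8 b9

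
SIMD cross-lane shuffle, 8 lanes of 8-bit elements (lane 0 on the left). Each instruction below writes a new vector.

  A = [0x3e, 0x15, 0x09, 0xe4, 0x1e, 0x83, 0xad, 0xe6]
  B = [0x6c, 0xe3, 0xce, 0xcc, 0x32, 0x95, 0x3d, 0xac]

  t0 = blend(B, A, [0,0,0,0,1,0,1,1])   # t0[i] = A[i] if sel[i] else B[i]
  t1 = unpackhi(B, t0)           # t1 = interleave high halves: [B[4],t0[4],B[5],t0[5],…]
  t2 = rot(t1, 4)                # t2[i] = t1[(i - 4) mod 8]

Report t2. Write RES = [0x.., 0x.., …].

t0 = [0x6c, 0xe3, 0xce, 0xcc, 0x1e, 0x95, 0xad, 0xe6]
t1 = [0x32, 0x1e, 0x95, 0x95, 0x3d, 0xad, 0xac, 0xe6]
t2 = [0x3d, 0xad, 0xac, 0xe6, 0x32, 0x1e, 0x95, 0x95]

RES = [ 0x3d  0xad  0xac  0xe6  0x32  0x1e  0x95  0x95 ]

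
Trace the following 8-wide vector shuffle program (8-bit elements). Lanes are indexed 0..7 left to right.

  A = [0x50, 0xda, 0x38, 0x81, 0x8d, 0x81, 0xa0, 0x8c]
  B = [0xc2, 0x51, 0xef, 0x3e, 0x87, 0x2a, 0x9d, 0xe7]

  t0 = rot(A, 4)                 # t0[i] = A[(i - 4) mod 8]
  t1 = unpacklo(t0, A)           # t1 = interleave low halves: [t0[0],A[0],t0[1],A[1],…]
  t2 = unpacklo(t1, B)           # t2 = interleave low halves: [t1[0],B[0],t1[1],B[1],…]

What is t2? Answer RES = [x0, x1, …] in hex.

RES = [ 0x8d  0xc2  0x50  0x51  0x81  0xef  0xda  0x3e ]

t0 = [0x8d, 0x81, 0xa0, 0x8c, 0x50, 0xda, 0x38, 0x81]
t1 = [0x8d, 0x50, 0x81, 0xda, 0xa0, 0x38, 0x8c, 0x81]
t2 = [0x8d, 0xc2, 0x50, 0x51, 0x81, 0xef, 0xda, 0x3e]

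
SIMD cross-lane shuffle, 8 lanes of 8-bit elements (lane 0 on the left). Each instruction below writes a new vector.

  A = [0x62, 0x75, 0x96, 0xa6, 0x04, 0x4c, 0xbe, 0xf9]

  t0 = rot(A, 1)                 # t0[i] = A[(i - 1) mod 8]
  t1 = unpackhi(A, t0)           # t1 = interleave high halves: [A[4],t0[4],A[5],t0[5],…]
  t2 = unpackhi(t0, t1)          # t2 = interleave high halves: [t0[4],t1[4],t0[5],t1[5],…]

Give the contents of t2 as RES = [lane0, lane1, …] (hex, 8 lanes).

RES = [0xa6, 0xbe, 0x04, 0x4c, 0x4c, 0xf9, 0xbe, 0xbe]

→ t0 |f9|62|75|96|a6|04|4c|be|
→ t1 |04|a6|4c|04|be|4c|f9|be|
→ t2 |a6|be|04|4c|4c|f9|be|be|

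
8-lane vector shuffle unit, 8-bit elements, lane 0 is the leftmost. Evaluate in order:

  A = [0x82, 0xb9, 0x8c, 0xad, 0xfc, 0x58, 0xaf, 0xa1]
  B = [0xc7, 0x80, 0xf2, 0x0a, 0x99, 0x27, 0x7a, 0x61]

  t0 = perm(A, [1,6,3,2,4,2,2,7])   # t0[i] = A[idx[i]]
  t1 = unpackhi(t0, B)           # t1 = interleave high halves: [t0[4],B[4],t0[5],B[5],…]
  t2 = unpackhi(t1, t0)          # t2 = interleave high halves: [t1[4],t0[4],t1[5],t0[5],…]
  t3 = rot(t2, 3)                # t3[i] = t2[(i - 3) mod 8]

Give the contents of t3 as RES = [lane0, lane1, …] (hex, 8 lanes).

RES = [0x8c, 0x61, 0xa1, 0x8c, 0xfc, 0x7a, 0x8c, 0xa1]

→ t0 |b9|af|ad|8c|fc|8c|8c|a1|
→ t1 |fc|99|8c|27|8c|7a|a1|61|
→ t2 |8c|fc|7a|8c|a1|8c|61|a1|
→ t3 |8c|61|a1|8c|fc|7a|8c|a1|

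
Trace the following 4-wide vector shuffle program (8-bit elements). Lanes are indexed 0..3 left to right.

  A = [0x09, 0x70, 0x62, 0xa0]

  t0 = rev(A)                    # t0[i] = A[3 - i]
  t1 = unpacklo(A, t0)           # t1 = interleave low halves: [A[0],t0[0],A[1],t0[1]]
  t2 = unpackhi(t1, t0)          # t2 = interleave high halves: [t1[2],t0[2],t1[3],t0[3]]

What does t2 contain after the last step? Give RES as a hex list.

RES = [ 0x70  0x70  0x62  0x09 ]

  t0: a0 62 70 09
  t1: 09 a0 70 62
  t2: 70 70 62 09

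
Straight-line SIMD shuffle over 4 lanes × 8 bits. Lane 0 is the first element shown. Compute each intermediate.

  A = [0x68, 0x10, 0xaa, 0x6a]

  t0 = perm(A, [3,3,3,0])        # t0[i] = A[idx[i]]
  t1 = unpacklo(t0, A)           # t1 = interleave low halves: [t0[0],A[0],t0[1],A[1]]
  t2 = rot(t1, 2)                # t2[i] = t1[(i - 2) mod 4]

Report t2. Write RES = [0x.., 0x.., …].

→ t0 |6a|6a|6a|68|
→ t1 |6a|68|6a|10|
→ t2 |6a|10|6a|68|

RES = [0x6a, 0x10, 0x6a, 0x68]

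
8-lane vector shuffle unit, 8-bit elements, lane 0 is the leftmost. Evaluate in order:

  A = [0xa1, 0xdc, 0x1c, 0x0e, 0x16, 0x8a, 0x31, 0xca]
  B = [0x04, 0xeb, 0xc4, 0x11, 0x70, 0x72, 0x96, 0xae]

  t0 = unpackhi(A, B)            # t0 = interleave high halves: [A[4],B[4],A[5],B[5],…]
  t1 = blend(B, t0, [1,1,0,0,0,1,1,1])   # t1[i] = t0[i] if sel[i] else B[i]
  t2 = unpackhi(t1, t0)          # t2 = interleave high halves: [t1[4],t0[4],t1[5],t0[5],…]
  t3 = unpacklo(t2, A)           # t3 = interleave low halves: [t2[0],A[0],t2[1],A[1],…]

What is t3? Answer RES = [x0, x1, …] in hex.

t0 = [0x16, 0x70, 0x8a, 0x72, 0x31, 0x96, 0xca, 0xae]
t1 = [0x16, 0x70, 0xc4, 0x11, 0x70, 0x96, 0xca, 0xae]
t2 = [0x70, 0x31, 0x96, 0x96, 0xca, 0xca, 0xae, 0xae]
t3 = [0x70, 0xa1, 0x31, 0xdc, 0x96, 0x1c, 0x96, 0x0e]

RES = [0x70, 0xa1, 0x31, 0xdc, 0x96, 0x1c, 0x96, 0x0e]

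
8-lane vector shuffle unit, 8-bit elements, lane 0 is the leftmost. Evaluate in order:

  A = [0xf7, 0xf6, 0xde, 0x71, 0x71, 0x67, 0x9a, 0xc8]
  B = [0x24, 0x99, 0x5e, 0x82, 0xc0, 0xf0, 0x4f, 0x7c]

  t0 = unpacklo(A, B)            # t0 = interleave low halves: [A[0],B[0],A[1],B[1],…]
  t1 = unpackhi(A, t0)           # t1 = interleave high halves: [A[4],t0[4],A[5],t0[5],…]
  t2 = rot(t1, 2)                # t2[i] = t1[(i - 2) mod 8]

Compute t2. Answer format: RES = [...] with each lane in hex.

  t0: f7 24 f6 99 de 5e 71 82
  t1: 71 de 67 5e 9a 71 c8 82
  t2: c8 82 71 de 67 5e 9a 71

RES = [0xc8, 0x82, 0x71, 0xde, 0x67, 0x5e, 0x9a, 0x71]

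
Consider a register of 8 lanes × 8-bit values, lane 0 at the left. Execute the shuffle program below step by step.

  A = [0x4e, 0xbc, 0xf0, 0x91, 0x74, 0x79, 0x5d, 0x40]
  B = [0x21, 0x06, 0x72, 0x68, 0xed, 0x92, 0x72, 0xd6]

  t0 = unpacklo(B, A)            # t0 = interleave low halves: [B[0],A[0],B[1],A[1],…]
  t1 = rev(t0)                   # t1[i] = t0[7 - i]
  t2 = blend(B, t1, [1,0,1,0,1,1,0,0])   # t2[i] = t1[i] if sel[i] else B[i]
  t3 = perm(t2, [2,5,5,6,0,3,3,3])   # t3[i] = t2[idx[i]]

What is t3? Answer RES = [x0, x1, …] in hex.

t0 = [0x21, 0x4e, 0x06, 0xbc, 0x72, 0xf0, 0x68, 0x91]
t1 = [0x91, 0x68, 0xf0, 0x72, 0xbc, 0x06, 0x4e, 0x21]
t2 = [0x91, 0x06, 0xf0, 0x68, 0xbc, 0x06, 0x72, 0xd6]
t3 = [0xf0, 0x06, 0x06, 0x72, 0x91, 0x68, 0x68, 0x68]

RES = [ 0xf0  0x06  0x06  0x72  0x91  0x68  0x68  0x68 ]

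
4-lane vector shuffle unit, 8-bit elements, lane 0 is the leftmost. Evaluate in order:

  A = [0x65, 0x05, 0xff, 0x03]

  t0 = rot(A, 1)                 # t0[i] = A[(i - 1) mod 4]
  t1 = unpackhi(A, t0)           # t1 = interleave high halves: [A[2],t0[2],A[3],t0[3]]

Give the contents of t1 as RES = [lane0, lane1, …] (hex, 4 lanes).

RES = [ 0xff  0x05  0x03  0xff ]

→ t0 |03|65|05|ff|
→ t1 |ff|05|03|ff|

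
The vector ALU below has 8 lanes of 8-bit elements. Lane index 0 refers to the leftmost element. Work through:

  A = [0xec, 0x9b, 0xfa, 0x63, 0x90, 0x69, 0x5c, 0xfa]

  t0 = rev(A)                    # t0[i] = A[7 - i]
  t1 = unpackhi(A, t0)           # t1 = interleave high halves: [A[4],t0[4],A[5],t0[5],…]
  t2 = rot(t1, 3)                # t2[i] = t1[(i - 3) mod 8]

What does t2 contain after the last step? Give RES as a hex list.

t0 = [0xfa, 0x5c, 0x69, 0x90, 0x63, 0xfa, 0x9b, 0xec]
t1 = [0x90, 0x63, 0x69, 0xfa, 0x5c, 0x9b, 0xfa, 0xec]
t2 = [0x9b, 0xfa, 0xec, 0x90, 0x63, 0x69, 0xfa, 0x5c]

RES = [ 0x9b  0xfa  0xec  0x90  0x63  0x69  0xfa  0x5c ]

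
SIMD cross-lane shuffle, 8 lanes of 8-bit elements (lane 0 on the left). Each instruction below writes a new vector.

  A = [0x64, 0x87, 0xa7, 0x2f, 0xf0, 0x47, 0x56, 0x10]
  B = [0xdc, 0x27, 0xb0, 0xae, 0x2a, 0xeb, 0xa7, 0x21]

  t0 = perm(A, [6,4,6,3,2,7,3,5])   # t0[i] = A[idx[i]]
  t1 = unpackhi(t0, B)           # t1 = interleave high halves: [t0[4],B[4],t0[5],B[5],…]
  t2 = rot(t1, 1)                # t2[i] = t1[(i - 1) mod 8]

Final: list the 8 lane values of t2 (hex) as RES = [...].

RES = [0x21, 0xa7, 0x2a, 0x10, 0xeb, 0x2f, 0xa7, 0x47]

  t0: 56 f0 56 2f a7 10 2f 47
  t1: a7 2a 10 eb 2f a7 47 21
  t2: 21 a7 2a 10 eb 2f a7 47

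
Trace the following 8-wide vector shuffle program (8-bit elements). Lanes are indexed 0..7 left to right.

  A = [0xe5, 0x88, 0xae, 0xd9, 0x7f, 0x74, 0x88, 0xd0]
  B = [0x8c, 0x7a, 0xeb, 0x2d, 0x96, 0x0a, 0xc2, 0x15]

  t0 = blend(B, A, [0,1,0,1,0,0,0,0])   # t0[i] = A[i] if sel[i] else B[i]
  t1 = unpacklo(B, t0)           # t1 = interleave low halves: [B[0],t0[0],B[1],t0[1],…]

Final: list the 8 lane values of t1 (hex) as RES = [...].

→ t0 |8c|88|eb|d9|96|0a|c2|15|
→ t1 |8c|8c|7a|88|eb|eb|2d|d9|

RES = [0x8c, 0x8c, 0x7a, 0x88, 0xeb, 0xeb, 0x2d, 0xd9]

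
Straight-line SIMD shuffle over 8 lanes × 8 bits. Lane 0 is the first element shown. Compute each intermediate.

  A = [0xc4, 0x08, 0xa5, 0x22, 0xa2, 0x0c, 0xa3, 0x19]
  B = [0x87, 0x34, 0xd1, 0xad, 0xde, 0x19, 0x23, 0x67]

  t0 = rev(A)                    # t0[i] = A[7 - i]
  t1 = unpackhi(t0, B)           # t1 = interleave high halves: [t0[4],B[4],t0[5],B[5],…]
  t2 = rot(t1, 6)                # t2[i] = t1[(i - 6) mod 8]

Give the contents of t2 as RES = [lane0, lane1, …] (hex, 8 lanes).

→ t0 |19|a3|0c|a2|22|a5|08|c4|
→ t1 |22|de|a5|19|08|23|c4|67|
→ t2 |a5|19|08|23|c4|67|22|de|

RES = [0xa5, 0x19, 0x08, 0x23, 0xc4, 0x67, 0x22, 0xde]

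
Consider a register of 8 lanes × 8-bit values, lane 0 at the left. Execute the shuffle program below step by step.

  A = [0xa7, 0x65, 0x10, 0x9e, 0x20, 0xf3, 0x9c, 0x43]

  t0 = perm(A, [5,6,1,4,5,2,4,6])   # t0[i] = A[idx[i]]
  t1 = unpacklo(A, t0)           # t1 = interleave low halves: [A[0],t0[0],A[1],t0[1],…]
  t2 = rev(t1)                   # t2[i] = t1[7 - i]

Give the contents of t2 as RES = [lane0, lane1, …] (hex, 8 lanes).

t0 = [0xf3, 0x9c, 0x65, 0x20, 0xf3, 0x10, 0x20, 0x9c]
t1 = [0xa7, 0xf3, 0x65, 0x9c, 0x10, 0x65, 0x9e, 0x20]
t2 = [0x20, 0x9e, 0x65, 0x10, 0x9c, 0x65, 0xf3, 0xa7]

RES = [ 0x20  0x9e  0x65  0x10  0x9c  0x65  0xf3  0xa7 ]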